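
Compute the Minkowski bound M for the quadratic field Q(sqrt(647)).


d = 647, d mod 4 = 3, so disc(K) = 4d = 2588; |disc(K)| = 2588
Real quadratic field, so n = 2, s = r2 = 0, r1 = 2
M = (n!/n^n) * (4/pi)^s * sqrt(|disc(K)|) = (2!/2^2) * (4/pi)^0 * sqrt(2588)
= 0.5 * 1.000000 * 50.872389
= 25.4362

25.4362


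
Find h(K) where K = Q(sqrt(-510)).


K = Q(sqrt(-510)). d mod 4 = 2, so D = disc(K) = 4d = -2040
h(K) equals the number of primitive reduced positive-definite forms (a, b, c) = a*x^2 + b*x*y + c*y^2 with b^2 - 4ac = D,
where reduced means |b| <= a <= c, with b >= 0 whenever |b| = a or a = c, and primitive means gcd(a, b, c) = 1.
Reduced forces 3a^2 <= |D| = 2040, so 1 <= a <= 26; b must have the parity of D, and c = (b^2 - D)/(4a) must be an integer >= a.
Enumerate a = 1..26, b in [-a, a]:
  a=1: (1, 0, 510)  [1]
  a=2: (2, 0, 255)  [1]
  a=3: (3, 0, 170)  [1]
  a=4: none
  a=5: (5, 0, 102)  [1]
  a=6: (6, 0, 85)  [1]
  a=7: (7, -2, 73), (7, 2, 73)  [2]
  a=8..9: none
  a=10: (10, 0, 51)  [1]
  a=11..12: none
  a=13: (13, -12, 42), (13, 12, 42)  [2]
  a=14: (14, -12, 39), (14, 12, 39)  [2]
  a=15: (15, 0, 34)  [1]
  a=16: none
  a=17: (17, 0, 30)  [1]
  a=18..20: none
  a=21: (21, -12, 26), (21, 12, 26)  [2]
  a=22..26: none
Total reduced forms: 1 + 1 + 1 + 1 + 1 + 2 + 1 + 2 + 2 + 1 + 1 + 2 = 16
h = 16

16


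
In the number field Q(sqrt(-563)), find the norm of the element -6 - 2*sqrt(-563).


N(a + b*sqrt(d)) = a^2 - d*b^2
= (-6)^2 - (-563)*(-2)^2
= 36 + 2252
= 2288

2288


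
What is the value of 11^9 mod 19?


p = 19 is prime and the exponent is (p-1)/2 = 9, so by Euler's criterion 11^9 = (11/19) = +1 or -1 mod 19.
Compute by square-and-multiply:
  9 = 8 + 1 (binary 1001)
  Repeated squaring mod 19: 11^1 = 11, 11^2 = 7, 11^4 = 11, 11^8 = 7
  11^9 = 11^8 * 11^1 = 7 * 11 mod 19
    7 * 11 = 77 = 1 mod 19
  11^9 = 1 mod 19
Result 1: 11 is a quadratic residue mod 19.
11^9 mod 19 = 1

1


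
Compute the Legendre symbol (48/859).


p = 859 is prime, so compute (48/859) with the reciprocity algorithm (Jacobi-symbol steps: pull out 2s via (2/n), flip via reciprocity, reduce):
  pull out 2: (2/859) = -1  (since 859 mod 8 = 3)
  pull out 2: (2/859) = -1  (since 859 mod 8 = 3)
  pull out 2: (2/859) = -1  (since 859 mod 8 = 3)
  pull out 2: (2/859) = -1  (since 859 mod 8 = 3)
  reciprocity: (3/859) -> -(859/3)
  reduce: (1/3)
  (1/3) = 1
Product of signs = -1
(48/859) = -1

-1


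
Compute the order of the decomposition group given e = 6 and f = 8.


|D_P| = e * f
= 6 * 8
= 48

48


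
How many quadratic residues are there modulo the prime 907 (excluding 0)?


For prime p, the number of non-zero quadratic residues is (p-1)/2.
= (907-1)/2
= 453

453


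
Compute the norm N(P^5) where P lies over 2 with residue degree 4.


N(P^a) = p^(a*f)
= 2^(5*4)
= 2^20
= 1048576

1048576


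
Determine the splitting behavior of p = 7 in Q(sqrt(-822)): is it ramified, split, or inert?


K = Q(sqrt(-822)). Since d mod 4 = 2, disc(K) = -3288.
Check p | disc: -3288 mod 7 = 2.
p does not divide disc. Compute Legendre symbol (d/p):
4^((7-1)/2) mod 7 = 1
(d/p) = 1, so p splits: (p) = P*P' with e=1, f=1, g=2.
Therefore p is split.

split


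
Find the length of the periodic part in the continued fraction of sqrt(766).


Run the CF algorithm for sqrt(766).
a_0 = floor(sqrt(766)) = 27; set m_0=0, q_0=1.
Recurrence: m' = q*a - m,  q' = (d - m'^2)/q,  a' = floor((a_0 + m')/q').
  step 1: m=27, q=37, a=1
  step 2: m=10, q=18, a=2
  step 3: m=26, q=5, a=10
  step 4: m=24, q=38, a=1
  step 5: m=14, q=15, a=2
  step 6: m=16, q=34, a=1
  step 7: m=18, q=13, a=3
  step 8: m=21, q=25, a=1
  step 9: m=4, q=30, a=1
  step 10: m=26, q=3, a=17
  step 11: m=25, q=47, a=1
  step 12: m=22, q=6, a=8
  step 13: m=26, q=15, a=3
  step 14: m=19, q=27, a=1
  step 15: m=8, q=26, a=1
  step 16: m=18, q=17, a=2
  step 17: m=16, q=30, a=1
  step 18: m=14, q=19, a=2
  step 19: m=24, q=10, a=5
  step 20: m=26, q=9, a=5
  step 21: m=19, q=45, a=1
  step 22: m=26, q=2, a=26
  step 23: m=26, q=45, a=1
  step 24: m=19, q=9, a=5
  step 25: m=26, q=10, a=5
  step 26: m=24, q=19, a=2
  step 27: m=14, q=30, a=1
  step 28: m=16, q=17, a=2
  step 29: m=18, q=26, a=1
  step 30: m=8, q=27, a=1
  step 31: m=19, q=15, a=3
  step 32: m=26, q=6, a=8
  step 33: m=22, q=47, a=1
  step 34: m=25, q=3, a=17
  step 35: m=26, q=30, a=1
  step 36: m=4, q=25, a=1
  step 37: m=21, q=13, a=3
  step 38: m=18, q=34, a=1
  step 39: m=16, q=15, a=2
  step 40: m=14, q=38, a=1
  step 41: m=24, q=5, a=10
  step 42: m=26, q=18, a=2
  step 43: m=10, q=37, a=1
  step 44: m=27, q=1, a=54
a_44 = 2*a_0 = 54, so the period closes here.
sqrt(766) = [27; 1, 2, 10, 1, 2, 1, 3, 1, 1, 17, 1, 8, 3, 1, 1, 2, 1, 2, 5, 5, 1, 26, 1, 5, 5, 2, 1, 2, 1, 1, 3, 8, 1, 17, 1, 1, 3, 1, 2, 1, 10, 2, 1, 54]
Period length = 44

44


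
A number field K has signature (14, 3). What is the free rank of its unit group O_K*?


By Dirichlet's unit theorem:
rank = r1 + r2 - 1
= 14 + 3 - 1
= 16

16


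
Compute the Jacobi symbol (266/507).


Compute (266/507) via quadratic reciprocity:
  pull out 2: (2/507) = -1  (since 507 mod 8 = 3)
  reciprocity: (133/507) -> +(507/133)
  reduce: (108/133)
  pull out 2: (2/133) = -1  (since 133 mod 8 = 5)
  pull out 2: (2/133) = -1  (since 133 mod 8 = 5)
  reciprocity: (27/133) -> +(133/27)
  reduce: (25/27)
  reciprocity: (25/27) -> +(27/25)
  reduce: (2/25)
  pull out 2: (2/25) = +1  (since 25 mod 8 = 1)
  (1/25) = 1
Product of signs = -1

-1


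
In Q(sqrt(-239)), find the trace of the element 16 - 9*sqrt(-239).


Tr(a + b*sqrt(d)) = (a + b*sqrt(d)) + (a - b*sqrt(d)) = 2a
= 2 * (16)
= 32

32


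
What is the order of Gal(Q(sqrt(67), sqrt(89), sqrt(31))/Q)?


The 3 square roots of distinct primes are multiplicatively independent over Q,
so [K:Q] = 2^3 and Gal(K/Q) is isomorphic to (Z/2Z)^3.
|Gal| = 2^3 = 8

8


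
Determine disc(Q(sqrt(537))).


For K = Q(sqrt(d)) with d squarefree: disc(K) = d if d = 1 mod 4, and disc(K) = 4d if d = 2 or 3 mod 4.
Here d = 537, and d mod 4 = 1.
d = 1 mod 4 (O_K = Z[(1+sqrt(d))/2]), so disc(K) = d = 537

537


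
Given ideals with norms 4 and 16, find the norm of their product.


N(IJ) = N(I) * N(J)
= 4 * 16
= 64

64


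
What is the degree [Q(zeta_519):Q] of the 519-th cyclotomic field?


The degree equals Euler's totient phi(519).
519 = 3 * 173
phi(519) = 344

344


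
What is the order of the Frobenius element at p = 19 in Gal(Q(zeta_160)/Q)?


The Frobenius at p in Gal(Q(zeta_n)/Q) = (Z/nZ)* is the class of p, so its order is ord_160(19), the smallest k >= 1 with 19^k = 1 mod 160.
n = 160 = 2^5 * 5, phi(160) = 64; the order divides phi(n).
Divisors of 64: 1, 2, 4, 8, 16, 32, 64
Repeated squaring mod 160: 19^1 = 19, 19^2 = 41, 19^4 = 81, 19^8 = 1, 19^16 = 1, 19^32 = 1, 19^64 = 1
Test divisors in increasing order:
  k=1: 19^1 = 19 mod 160
  k=2: 19^2 = 41 mod 160
  k=4: 19^4 = 81 mod 160
  k=8: 19^8 = 1 mod 160  <- first divisor giving 1
Order = 8

8


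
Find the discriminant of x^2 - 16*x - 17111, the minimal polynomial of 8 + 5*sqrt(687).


The element 8 + 5*sqrt(687) has minimal polynomial:
x^2 - 16*x - 17111
Discriminant = (-16)^2 - 4*(-17111)
= 256 + 68444
= 68700

68700


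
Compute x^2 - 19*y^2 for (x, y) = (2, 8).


x^2 - d*y^2
= 2^2 - 19*8^2
= 4 - 1216
= -1212

-1212


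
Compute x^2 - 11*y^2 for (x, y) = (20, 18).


x^2 - d*y^2
= 20^2 - 11*18^2
= 400 - 3564
= -3164

-3164


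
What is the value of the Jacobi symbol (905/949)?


Compute (905/949) via quadratic reciprocity:
  reciprocity: (905/949) -> +(949/905)
  reduce: (44/905)
  pull out 2: (2/905) = +1  (since 905 mod 8 = 1)
  pull out 2: (2/905) = +1  (since 905 mod 8 = 1)
  reciprocity: (11/905) -> +(905/11)
  reduce: (3/11)
  reciprocity: (3/11) -> -(11/3)
  reduce: (2/3)
  pull out 2: (2/3) = -1  (since 3 mod 8 = 3)
  (1/3) = 1
Product of signs = 1

1


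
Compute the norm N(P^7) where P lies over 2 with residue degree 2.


N(P^a) = p^(a*f)
= 2^(7*2)
= 2^14
= 16384

16384


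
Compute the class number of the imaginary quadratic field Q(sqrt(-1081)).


K = Q(sqrt(-1081)). d mod 4 = 3, so D = disc(K) = 4d = -4324
h(K) equals the number of primitive reduced positive-definite forms (a, b, c) = a*x^2 + b*x*y + c*y^2 with b^2 - 4ac = D,
where reduced means |b| <= a <= c, with b >= 0 whenever |b| = a or a = c, and primitive means gcd(a, b, c) = 1.
Reduced forces 3a^2 <= |D| = 4324, so 1 <= a <= 37; b must have the parity of D, and c = (b^2 - D)/(4a) must be an integer >= a.
Enumerate a = 1..37, b in [-a, a]:
  a=1: (1, 0, 1081)  [1]
  a=2: (2, 2, 541)  [1]
  a=3..4: none
  a=5: (5, -4, 217), (5, 4, 217)  [2]
  a=6: none
  a=7: (7, -4, 155), (7, 4, 155)  [2]
  a=8..9: none
  a=10: (10, -6, 109), (10, 6, 109)  [2]
  a=11..13: none
  a=14: (14, -10, 79), (14, 10, 79)  [2]
  a=15..22: none
  a=23: (23, 0, 47)  [1]
  a=24: none
  a=25: (25, -24, 49), (25, 24, 49)  [2]
  a=26..30: none
  a=31: (31, -4, 35), (31, 4, 35)  [2]
  a=32..34: none
  a=35: (35, 24, 35)  [1]
  a=36..37: none
Total reduced forms: 1 + 1 + 2 + 2 + 2 + 2 + 1 + 2 + 2 + 1 = 16
h = 16

16


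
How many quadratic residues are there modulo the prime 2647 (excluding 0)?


For prime p, the number of non-zero quadratic residues is (p-1)/2.
= (2647-1)/2
= 1323

1323


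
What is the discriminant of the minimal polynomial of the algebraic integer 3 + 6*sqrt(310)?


The element 3 + 6*sqrt(310) has minimal polynomial:
x^2 - 6*x - 11151
Discriminant = (-6)^2 - 4*(-11151)
= 36 + 44604
= 44640

44640


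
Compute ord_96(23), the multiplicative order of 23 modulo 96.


We want ord_96(23), the smallest k >= 1 with 23^k = 1 mod 96.
n = 96 = 2^5 * 3, phi(96) = 32; the order divides phi(n).
Divisors of 32: 1, 2, 4, 8, 16, 32
Repeated squaring mod 96: 23^1 = 23, 23^2 = 49, 23^4 = 1, 23^8 = 1, 23^16 = 1, 23^32 = 1
Test divisors in increasing order:
  k=1: 23^1 = 23 mod 96
  k=2: 23^2 = 49 mod 96
  k=4: 23^4 = 1 mod 96  <- first divisor giving 1
Order = 4

4


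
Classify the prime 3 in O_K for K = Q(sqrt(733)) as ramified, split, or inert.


K = Q(sqrt(733)). Since d mod 4 = 1, disc(K) = 733.
Check p | disc: 733 mod 3 = 1.
p does not divide disc. Compute Legendre symbol (d/p):
1^((3-1)/2) mod 3 = 1
(d/p) = 1, so p splits: (p) = P*P' with e=1, f=1, g=2.
Therefore p is split.

split


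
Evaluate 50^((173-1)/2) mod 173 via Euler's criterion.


p = 173 is prime and the exponent is (p-1)/2 = 86, so by Euler's criterion 50^86 = (50/173) = +1 or -1 mod 173.
Compute by square-and-multiply:
  86 = 64 + 16 + 4 + 2 (binary 1010110)
  Repeated squaring mod 173: 50^1 = 50, 50^2 = 78, 50^4 = 29, 50^8 = 149, 50^16 = 57, 50^32 = 135, 50^64 = 60
  50^86 = 50^64 * 50^16 * 50^4 * 50^2 = 60 * 57 * 29 * 78 mod 173
    60 * 57 = 3420 = 133 mod 173
    133 * 29 = 3857 = 51 mod 173
    51 * 78 = 3978 = 172 mod 173
  50^86 = 172 mod 173
Result 172 = p - 1 = -1 mod 173: 50 is a quadratic non-residue mod 173. As a residue in [0, p-1] the value is 172.
50^86 mod 173 = 172

172


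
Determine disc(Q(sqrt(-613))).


For K = Q(sqrt(d)) with d squarefree: disc(K) = d if d = 1 mod 4, and disc(K) = 4d if d = 2 or 3 mod 4.
Here d = -613, and d mod 4 = 3.
d = 3 mod 4, not 1 (O_K = Z[sqrt(d)]), so disc(K) = 4d = 4 * (-613) = -2452

-2452


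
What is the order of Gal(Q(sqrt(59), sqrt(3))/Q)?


The 2 square roots of distinct primes are multiplicatively independent over Q,
so [K:Q] = 2^2 and Gal(K/Q) is isomorphic to (Z/2Z)^2.
|Gal| = 2^2 = 4

4


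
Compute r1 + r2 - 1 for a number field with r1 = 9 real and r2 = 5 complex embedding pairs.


By Dirichlet's unit theorem:
rank = r1 + r2 - 1
= 9 + 5 - 1
= 13

13


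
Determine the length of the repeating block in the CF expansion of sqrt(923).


Run the CF algorithm for sqrt(923).
a_0 = floor(sqrt(923)) = 30; set m_0=0, q_0=1.
Recurrence: m' = q*a - m,  q' = (d - m'^2)/q,  a' = floor((a_0 + m')/q').
  step 1: m=30, q=23, a=2
  step 2: m=16, q=29, a=1
  step 3: m=13, q=26, a=1
  step 4: m=13, q=29, a=1
  step 5: m=16, q=23, a=2
  step 6: m=30, q=1, a=60
a_6 = 2*a_0 = 60, so the period closes here.
sqrt(923) = [30; 2, 1, 1, 1, 2, 60]
Period length = 6

6


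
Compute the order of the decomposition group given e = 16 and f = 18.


|D_P| = e * f
= 16 * 18
= 288

288


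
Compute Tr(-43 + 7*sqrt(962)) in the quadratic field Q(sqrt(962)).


Tr(a + b*sqrt(d)) = (a + b*sqrt(d)) + (a - b*sqrt(d)) = 2a
= 2 * (-43)
= -86

-86


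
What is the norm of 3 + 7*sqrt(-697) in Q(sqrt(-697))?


N(a + b*sqrt(d)) = a^2 - d*b^2
= (3)^2 - (-697)*(7)^2
= 9 + 34153
= 34162

34162


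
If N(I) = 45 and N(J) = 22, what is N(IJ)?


N(IJ) = N(I) * N(J)
= 45 * 22
= 990

990


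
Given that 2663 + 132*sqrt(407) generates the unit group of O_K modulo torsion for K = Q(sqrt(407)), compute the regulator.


epsilon = 2663 + 132*sqrt(407)
= 5325.9998
R = ln(5325.9998)
= 8.5804

8.5804


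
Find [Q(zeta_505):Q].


The degree equals Euler's totient phi(505).
505 = 5 * 101
phi(505) = 400

400


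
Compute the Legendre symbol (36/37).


p = 37 is prime, so compute (36/37) with the reciprocity algorithm (Jacobi-symbol steps: pull out 2s via (2/n), flip via reciprocity, reduce):
  pull out 2: (2/37) = -1  (since 37 mod 8 = 5)
  pull out 2: (2/37) = -1  (since 37 mod 8 = 5)
  reciprocity: (9/37) -> +(37/9)
  reduce: (1/9)
  (1/9) = 1
Product of signs = 1
(36/37) = 1

1


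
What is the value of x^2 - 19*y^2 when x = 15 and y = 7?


x^2 - d*y^2
= 15^2 - 19*7^2
= 225 - 931
= -706

-706


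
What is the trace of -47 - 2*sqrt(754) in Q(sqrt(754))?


Tr(a + b*sqrt(d)) = (a + b*sqrt(d)) + (a - b*sqrt(d)) = 2a
= 2 * (-47)
= -94

-94


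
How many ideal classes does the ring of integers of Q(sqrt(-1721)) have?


K = Q(sqrt(-1721)). d mod 4 = 3, so D = disc(K) = 4d = -6884
h(K) equals the number of primitive reduced positive-definite forms (a, b, c) = a*x^2 + b*x*y + c*y^2 with b^2 - 4ac = D,
where reduced means |b| <= a <= c, with b >= 0 whenever |b| = a or a = c, and primitive means gcd(a, b, c) = 1.
Reduced forces 3a^2 <= |D| = 6884, so 1 <= a <= 47; b must have the parity of D, and c = (b^2 - D)/(4a) must be an integer >= a.
Enumerate a = 1..47, b in [-a, a]:
  a=1: (1, 0, 1721)  [1]
  a=2: (2, 2, 861)  [1]
  a=3: (3, -2, 574), (3, 2, 574)  [2]
  a=4: none
  a=5: (5, -4, 345), (5, 4, 345)  [2]
  a=6: (6, -2, 287), (6, 2, 287)  [2]
  a=7: (7, -2, 246), (7, 2, 246)  [2]
  a=8: none
  a=9: (9, -8, 193), (9, 8, 193)  [2]
  a=10: (10, -6, 173), (10, 6, 173)  [2]
  a=11..13: none
  a=14: (14, -2, 123), (14, 2, 123)  [2]
  a=15: (15, -14, 118), (15, -4, 115), (15, 4, 115), (15, 14, 118)  [4]
  a=16: none
  a=17: (17, -16, 105), (17, 16, 105)  [2]
  a=18: (18, -10, 97), (18, 10, 97)  [2]
  a=19..20: none
  a=21: (21, -16, 85), (21, -2, 82), (21, 2, 82), (21, 16, 85)  [4]
  a=22: none
  a=23: (23, -4, 75), (23, 4, 75)  [2]
  a=24: none
  a=25: (25, -4, 69), (25, 4, 69)  [2]
  a=26: none
  a=27: (27, -26, 70), (27, 26, 70)  [2]
  a=28..29: none
  a=30: (30, -26, 63), (30, -14, 59), (30, 14, 59), (30, 26, 63)  [4]
  a=31..33: none
  a=34: (34, -18, 53), (34, 18, 53)  [2]
  a=35: (35, -26, 54), (35, -16, 51), (35, 16, 51), (35, 26, 54)  [4]
  a=36..40: none
  a=41: (41, -2, 42), (41, 2, 42)  [2]
  a=42: (42, -26, 45), (42, 26, 45)  [2]
  a=43..44: none
  a=45: (45, -44, 49), (45, 44, 49)  [2]
  a=46: (46, -42, 47), (46, 42, 47)  [2]
  a=47: none
Total reduced forms: 1 + 1 + 2 + 2 + 2 + 2 + 2 + 2 + 2 + 4 + 2 + 2 + 4 + 2 + 2 + 2 + 4 + 2 + 4 + 2 + 2 + 2 + 2 = 52
h = 52

52


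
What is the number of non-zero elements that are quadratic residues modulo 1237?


For prime p, the number of non-zero quadratic residues is (p-1)/2.
= (1237-1)/2
= 618

618


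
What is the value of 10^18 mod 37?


p = 37 is prime and the exponent is (p-1)/2 = 18, so by Euler's criterion 10^18 = (10/37) = +1 or -1 mod 37.
Compute by square-and-multiply:
  18 = 16 + 2 (binary 10010)
  Repeated squaring mod 37: 10^1 = 10, 10^2 = 26, 10^4 = 10, 10^8 = 26, 10^16 = 10
  10^18 = 10^16 * 10^2 = 10 * 26 mod 37
    10 * 26 = 260 = 1 mod 37
  10^18 = 1 mod 37
Result 1: 10 is a quadratic residue mod 37.
10^18 mod 37 = 1

1


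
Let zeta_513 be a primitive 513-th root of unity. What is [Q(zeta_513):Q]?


The degree equals Euler's totient phi(513).
513 = 3^3 * 19
phi(513) = 324

324


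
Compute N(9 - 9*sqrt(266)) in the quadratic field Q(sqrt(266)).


N(a + b*sqrt(d)) = a^2 - d*b^2
= (9)^2 - (266)*(-9)^2
= 81 - 21546
= -21465

-21465


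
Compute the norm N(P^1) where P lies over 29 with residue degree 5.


N(P^a) = p^(a*f)
= 29^(1*5)
= 29^5
= 20511149

20511149


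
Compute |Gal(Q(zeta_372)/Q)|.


|Gal(Q(zeta_372)/Q)| = phi(372)
= 120

120


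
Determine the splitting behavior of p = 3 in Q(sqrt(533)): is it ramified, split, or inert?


K = Q(sqrt(533)). Since d mod 4 = 1, disc(K) = 533.
Check p | disc: 533 mod 3 = 2.
p does not divide disc. Compute Legendre symbol (d/p):
2^((3-1)/2) mod 3 = -1
(d/p) = -1, so p is inert: (p) stays prime with e=1, f=2, g=1.
Therefore p is inert.

inert


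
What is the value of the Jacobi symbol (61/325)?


Compute (61/325) via quadratic reciprocity:
  reciprocity: (61/325) -> +(325/61)
  reduce: (20/61)
  pull out 2: (2/61) = -1  (since 61 mod 8 = 5)
  pull out 2: (2/61) = -1  (since 61 mod 8 = 5)
  reciprocity: (5/61) -> +(61/5)
  reduce: (1/5)
  (1/5) = 1
Product of signs = 1

1


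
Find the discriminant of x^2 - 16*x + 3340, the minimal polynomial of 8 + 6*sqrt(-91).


The element 8 + 6*sqrt(-91) has minimal polynomial:
x^2 - 16*x + 3340
Discriminant = (-16)^2 - 4*(3340)
= 256 - 13360
= -13104

-13104


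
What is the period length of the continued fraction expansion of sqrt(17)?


Run the CF algorithm for sqrt(17).
a_0 = floor(sqrt(17)) = 4; set m_0=0, q_0=1.
Recurrence: m' = q*a - m,  q' = (d - m'^2)/q,  a' = floor((a_0 + m')/q').
  step 1: m=4, q=1, a=8
a_1 = 2*a_0 = 8, so the period closes here.
sqrt(17) = [4; 8]
Period length = 1

1


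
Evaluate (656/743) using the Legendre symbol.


p = 743 is prime, so compute (656/743) with the reciprocity algorithm (Jacobi-symbol steps: pull out 2s via (2/n), flip via reciprocity, reduce):
  pull out 2: (2/743) = +1  (since 743 mod 8 = 7)
  pull out 2: (2/743) = +1  (since 743 mod 8 = 7)
  pull out 2: (2/743) = +1  (since 743 mod 8 = 7)
  pull out 2: (2/743) = +1  (since 743 mod 8 = 7)
  reciprocity: (41/743) -> +(743/41)
  reduce: (5/41)
  reciprocity: (5/41) -> +(41/5)
  reduce: (1/5)
  (1/5) = 1
Product of signs = 1
(656/743) = 1

1


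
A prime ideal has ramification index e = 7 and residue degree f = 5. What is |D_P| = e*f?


|D_P| = e * f
= 7 * 5
= 35

35


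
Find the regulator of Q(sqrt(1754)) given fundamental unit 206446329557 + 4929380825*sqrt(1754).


epsilon = 206446329557 + 4929380825*sqrt(1754)
= 4.1289e+11
R = ln(4.1289e+11)
= 26.7465

26.7465


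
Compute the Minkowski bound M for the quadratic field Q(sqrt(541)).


d = 541, d mod 4 = 1, so disc(K) = d = 541; |disc(K)| = 541
Real quadratic field, so n = 2, s = r2 = 0, r1 = 2
M = (n!/n^n) * (4/pi)^s * sqrt(|disc(K)|) = (2!/2^2) * (4/pi)^0 * sqrt(541)
= 0.5 * 1.000000 * 23.259407
= 11.6297

11.6297


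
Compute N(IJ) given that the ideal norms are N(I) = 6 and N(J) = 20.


N(IJ) = N(I) * N(J)
= 6 * 20
= 120

120


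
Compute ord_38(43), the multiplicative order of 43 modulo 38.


We want ord_38(43), the smallest k >= 1 with 43^k = 1 mod 38.
n = 38 = 2 * 19, phi(38) = 18; the order divides phi(n).
Divisors of 18: 1, 2, 3, 6, 9, 18
Repeated squaring mod 38: 43^1 = 5, 43^2 = 25, 43^4 = 17, 43^8 = 23, 43^16 = 35
Test divisors in increasing order:
  k=1: 43^1 = 5 mod 38
  k=2: 43^2 = 25 mod 38
  k=3: 43^3 = 25 * 5 = 11 mod 38
  k=6: 43^6 = 17 * 25 = 7 mod 38
  k=9: 43^9 = 23 * 5 = 1 mod 38  <- first divisor giving 1
Order = 9

9


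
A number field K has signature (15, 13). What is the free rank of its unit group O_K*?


By Dirichlet's unit theorem:
rank = r1 + r2 - 1
= 15 + 13 - 1
= 27

27


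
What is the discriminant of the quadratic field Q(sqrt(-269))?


For K = Q(sqrt(d)) with d squarefree: disc(K) = d if d = 1 mod 4, and disc(K) = 4d if d = 2 or 3 mod 4.
Here d = -269, and d mod 4 = 3.
d = 3 mod 4, not 1 (O_K = Z[sqrt(d)]), so disc(K) = 4d = 4 * (-269) = -1076

-1076


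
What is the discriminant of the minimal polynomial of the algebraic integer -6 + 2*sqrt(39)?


The element -6 + 2*sqrt(39) has minimal polynomial:
x^2 + 12*x - 120
Discriminant = (12)^2 - 4*(-120)
= 144 + 480
= 624

624


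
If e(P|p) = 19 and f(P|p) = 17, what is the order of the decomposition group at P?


|D_P| = e * f
= 19 * 17
= 323

323


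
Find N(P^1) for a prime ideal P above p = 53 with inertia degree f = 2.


N(P^a) = p^(a*f)
= 53^(1*2)
= 53^2
= 2809

2809


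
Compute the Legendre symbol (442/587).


p = 587 is prime, so compute (442/587) with the reciprocity algorithm (Jacobi-symbol steps: pull out 2s via (2/n), flip via reciprocity, reduce):
  pull out 2: (2/587) = -1  (since 587 mod 8 = 3)
  reciprocity: (221/587) -> +(587/221)
  reduce: (145/221)
  reciprocity: (145/221) -> +(221/145)
  reduce: (76/145)
  pull out 2: (2/145) = +1  (since 145 mod 8 = 1)
  pull out 2: (2/145) = +1  (since 145 mod 8 = 1)
  reciprocity: (19/145) -> +(145/19)
  reduce: (12/19)
  pull out 2: (2/19) = -1  (since 19 mod 8 = 3)
  pull out 2: (2/19) = -1  (since 19 mod 8 = 3)
  reciprocity: (3/19) -> -(19/3)
  reduce: (1/3)
  (1/3) = 1
Product of signs = 1
(442/587) = 1

1


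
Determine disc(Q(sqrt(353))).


For K = Q(sqrt(d)) with d squarefree: disc(K) = d if d = 1 mod 4, and disc(K) = 4d if d = 2 or 3 mod 4.
Here d = 353, and d mod 4 = 1.
d = 1 mod 4 (O_K = Z[(1+sqrt(d))/2]), so disc(K) = d = 353

353


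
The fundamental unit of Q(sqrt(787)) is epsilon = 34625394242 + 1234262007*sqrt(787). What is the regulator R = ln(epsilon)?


epsilon = 34625394242 + 1234262007*sqrt(787)
= 6.9251e+10
R = ln(6.9251e+10)
= 24.9610

24.9610


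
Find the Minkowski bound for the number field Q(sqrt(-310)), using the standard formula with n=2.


d = -310, d mod 4 = 2, so disc(K) = 4d = -1240; |disc(K)| = 1240
Imaginary quadratic field, so n = 2, s = r2 = 1, r1 = 0
M = (n!/n^n) * (4/pi)^s * sqrt(|disc(K)|) = (2!/2^2) * (4/pi)^1 * sqrt(1240)
= 0.5 * 1.273240 * 35.213634
= 22.4177

22.4177


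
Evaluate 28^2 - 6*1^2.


x^2 - d*y^2
= 28^2 - 6*1^2
= 784 - 6
= 778

778


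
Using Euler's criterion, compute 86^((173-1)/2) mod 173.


p = 173 is prime and the exponent is (p-1)/2 = 86, so by Euler's criterion 86^86 = (86/173) = +1 or -1 mod 173.
Compute by square-and-multiply:
  86 = 64 + 16 + 4 + 2 (binary 1010110)
  Repeated squaring mod 173: 86^1 = 86, 86^2 = 130, 86^4 = 119, 86^8 = 148, 86^16 = 106, 86^32 = 164, 86^64 = 81
  86^86 = 86^64 * 86^16 * 86^4 * 86^2 = 81 * 106 * 119 * 130 mod 173
    81 * 106 = 8586 = 109 mod 173
    109 * 119 = 12971 = 169 mod 173
    169 * 130 = 21970 = 172 mod 173
  86^86 = 172 mod 173
Result 172 = p - 1 = -1 mod 173: 86 is a quadratic non-residue mod 173. As a residue in [0, p-1] the value is 172.
86^86 mod 173 = 172

172


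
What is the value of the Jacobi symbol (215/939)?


Compute (215/939) via quadratic reciprocity:
  reciprocity: (215/939) -> -(939/215)
  reduce: (79/215)
  reciprocity: (79/215) -> -(215/79)
  reduce: (57/79)
  reciprocity: (57/79) -> +(79/57)
  reduce: (22/57)
  pull out 2: (2/57) = +1  (since 57 mod 8 = 1)
  reciprocity: (11/57) -> +(57/11)
  reduce: (2/11)
  pull out 2: (2/11) = -1  (since 11 mod 8 = 3)
  (1/11) = 1
Product of signs = -1

-1


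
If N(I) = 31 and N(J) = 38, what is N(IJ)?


N(IJ) = N(I) * N(J)
= 31 * 38
= 1178

1178


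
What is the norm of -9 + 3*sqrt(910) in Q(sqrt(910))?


N(a + b*sqrt(d)) = a^2 - d*b^2
= (-9)^2 - (910)*(3)^2
= 81 - 8190
= -8109

-8109


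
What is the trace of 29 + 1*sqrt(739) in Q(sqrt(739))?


Tr(a + b*sqrt(d)) = (a + b*sqrt(d)) + (a - b*sqrt(d)) = 2a
= 2 * (29)
= 58

58


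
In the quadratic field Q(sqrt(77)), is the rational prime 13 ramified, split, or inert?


K = Q(sqrt(77)). Since d mod 4 = 1, disc(K) = 77.
Check p | disc: 77 mod 13 = 12.
p does not divide disc. Compute Legendre symbol (d/p):
12^((13-1)/2) mod 13 = 1
(d/p) = 1, so p splits: (p) = P*P' with e=1, f=1, g=2.
Therefore p is split.

split


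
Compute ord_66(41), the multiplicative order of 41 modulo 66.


We want ord_66(41), the smallest k >= 1 with 41^k = 1 mod 66.
n = 66 = 2 * 3 * 11, phi(66) = 20; the order divides phi(n).
Divisors of 20: 1, 2, 4, 5, 10, 20
Repeated squaring mod 66: 41^1 = 41, 41^2 = 31, 41^4 = 37, 41^8 = 49, 41^16 = 25
Test divisors in increasing order:
  k=1: 41^1 = 41 mod 66
  k=2: 41^2 = 31 mod 66
  k=4: 41^4 = 37 mod 66
  k=5: 41^5 = 37 * 41 = 65 mod 66
  k=10: 41^10 = 49 * 31 = 1 mod 66  <- first divisor giving 1
Order = 10

10


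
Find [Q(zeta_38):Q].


The degree equals Euler's totient phi(38).
38 = 2 * 19
phi(38) = 18

18


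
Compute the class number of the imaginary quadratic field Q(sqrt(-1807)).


K = Q(sqrt(-1807)). d mod 4 = 1, so D = disc(K) = d = -1807
h(K) equals the number of primitive reduced positive-definite forms (a, b, c) = a*x^2 + b*x*y + c*y^2 with b^2 - 4ac = D,
where reduced means |b| <= a <= c, with b >= 0 whenever |b| = a or a = c, and primitive means gcd(a, b, c) = 1.
Reduced forces 3a^2 <= |D| = 1807, so 1 <= a <= 24; b must have the parity of D, and c = (b^2 - D)/(4a) must be an integer >= a.
Enumerate a = 1..24, b in [-a, a]:
  a=1: (1, 1, 452)  [1]
  a=2: (2, -1, 226), (2, 1, 226)  [2]
  a=3: none
  a=4: (4, -1, 113), (4, 1, 113)  [2]
  a=5..7: none
  a=8: (8, -7, 58), (8, 7, 58)  [2]
  a=9..12: none
  a=13: (13, 13, 38)  [1]
  a=14..15: none
  a=16: (16, -7, 29), (16, 7, 29)  [2]
  a=17..18: none
  a=19: (19, -13, 26), (19, 13, 26)  [2]
  a=20..24: none
Total reduced forms: 1 + 2 + 2 + 2 + 1 + 2 + 2 = 12
h = 12

12


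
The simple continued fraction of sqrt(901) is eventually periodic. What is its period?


Run the CF algorithm for sqrt(901).
a_0 = floor(sqrt(901)) = 30; set m_0=0, q_0=1.
Recurrence: m' = q*a - m,  q' = (d - m'^2)/q,  a' = floor((a_0 + m')/q').
  step 1: m=30, q=1, a=60
a_1 = 2*a_0 = 60, so the period closes here.
sqrt(901) = [30; 60]
Period length = 1

1


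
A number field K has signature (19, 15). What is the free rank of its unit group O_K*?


By Dirichlet's unit theorem:
rank = r1 + r2 - 1
= 19 + 15 - 1
= 33

33


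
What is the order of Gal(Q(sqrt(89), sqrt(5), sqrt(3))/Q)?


The 3 square roots of distinct primes are multiplicatively independent over Q,
so [K:Q] = 2^3 and Gal(K/Q) is isomorphic to (Z/2Z)^3.
|Gal| = 2^3 = 8

8


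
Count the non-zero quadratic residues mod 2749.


For prime p, the number of non-zero quadratic residues is (p-1)/2.
= (2749-1)/2
= 1374

1374


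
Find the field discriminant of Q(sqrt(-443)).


For K = Q(sqrt(d)) with d squarefree: disc(K) = d if d = 1 mod 4, and disc(K) = 4d if d = 2 or 3 mod 4.
Here d = -443, and d mod 4 = 1.
d = 1 mod 4 (O_K = Z[(1+sqrt(d))/2]), so disc(K) = d = -443

-443


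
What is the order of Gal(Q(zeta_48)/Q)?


|Gal(Q(zeta_48)/Q)| = phi(48)
= 16

16


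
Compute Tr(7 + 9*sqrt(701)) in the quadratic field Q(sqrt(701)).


Tr(a + b*sqrt(d)) = (a + b*sqrt(d)) + (a - b*sqrt(d)) = 2a
= 2 * (7)
= 14

14


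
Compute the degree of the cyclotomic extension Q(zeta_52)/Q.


The degree equals Euler's totient phi(52).
52 = 2^2 * 13
phi(52) = 24

24


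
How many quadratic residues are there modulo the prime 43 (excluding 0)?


For prime p, the number of non-zero quadratic residues is (p-1)/2.
= (43-1)/2
= 21

21


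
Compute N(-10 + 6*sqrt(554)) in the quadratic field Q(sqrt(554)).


N(a + b*sqrt(d)) = a^2 - d*b^2
= (-10)^2 - (554)*(6)^2
= 100 - 19944
= -19844

-19844


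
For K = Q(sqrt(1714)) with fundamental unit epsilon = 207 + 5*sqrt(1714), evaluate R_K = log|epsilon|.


epsilon = 207 + 5*sqrt(1714)
= 414.0024
R = ln(414.0024)
= 6.0259

6.0259


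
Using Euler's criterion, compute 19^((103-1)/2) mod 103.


p = 103 is prime and the exponent is (p-1)/2 = 51, so by Euler's criterion 19^51 = (19/103) = +1 or -1 mod 103.
Compute by square-and-multiply:
  51 = 32 + 16 + 2 + 1 (binary 110011)
  Repeated squaring mod 103: 19^1 = 19, 19^2 = 52, 19^4 = 26, 19^8 = 58, 19^16 = 68, 19^32 = 92
  19^51 = 19^32 * 19^16 * 19^2 * 19^1 = 92 * 68 * 52 * 19 mod 103
    92 * 68 = 6256 = 76 mod 103
    76 * 52 = 3952 = 38 mod 103
    38 * 19 = 722 = 1 mod 103
  19^51 = 1 mod 103
Result 1: 19 is a quadratic residue mod 103.
19^51 mod 103 = 1

1


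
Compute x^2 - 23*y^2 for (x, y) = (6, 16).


x^2 - d*y^2
= 6^2 - 23*16^2
= 36 - 5888
= -5852

-5852


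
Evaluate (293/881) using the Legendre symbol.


p = 881 is prime, so compute (293/881) with the reciprocity algorithm (Jacobi-symbol steps: pull out 2s via (2/n), flip via reciprocity, reduce):
  reciprocity: (293/881) -> +(881/293)
  reduce: (2/293)
  pull out 2: (2/293) = -1  (since 293 mod 8 = 5)
  (1/293) = 1
Product of signs = -1
(293/881) = -1

-1


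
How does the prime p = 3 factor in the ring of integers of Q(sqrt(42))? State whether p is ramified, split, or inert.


K = Q(sqrt(42)). Since d mod 4 = 2, disc(K) = 168.
Check p | disc: 168 mod 3 = 0.
p divides disc, so p ramifies: (p) = P^2 with e=2, f=1, g=1.
Therefore p is ramified.

ramified


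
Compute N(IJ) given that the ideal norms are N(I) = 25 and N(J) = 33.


N(IJ) = N(I) * N(J)
= 25 * 33
= 825

825


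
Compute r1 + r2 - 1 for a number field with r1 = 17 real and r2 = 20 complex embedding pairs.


By Dirichlet's unit theorem:
rank = r1 + r2 - 1
= 17 + 20 - 1
= 36

36


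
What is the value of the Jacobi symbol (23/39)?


Compute (23/39) via quadratic reciprocity:
  reciprocity: (23/39) -> -(39/23)
  reduce: (16/23)
  pull out 2: (2/23) = +1  (since 23 mod 8 = 7)
  pull out 2: (2/23) = +1  (since 23 mod 8 = 7)
  pull out 2: (2/23) = +1  (since 23 mod 8 = 7)
  pull out 2: (2/23) = +1  (since 23 mod 8 = 7)
  (1/23) = 1
Product of signs = -1

-1


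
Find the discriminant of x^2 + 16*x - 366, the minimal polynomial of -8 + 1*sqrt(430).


The element -8 + 1*sqrt(430) has minimal polynomial:
x^2 + 16*x - 366
Discriminant = (16)^2 - 4*(-366)
= 256 + 1464
= 1720

1720


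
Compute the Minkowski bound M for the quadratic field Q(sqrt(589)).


d = 589, d mod 4 = 1, so disc(K) = d = 589; |disc(K)| = 589
Real quadratic field, so n = 2, s = r2 = 0, r1 = 2
M = (n!/n^n) * (4/pi)^s * sqrt(|disc(K)|) = (2!/2^2) * (4/pi)^0 * sqrt(589)
= 0.5 * 1.000000 * 24.269322
= 12.1347

12.1347


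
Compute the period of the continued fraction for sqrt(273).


Run the CF algorithm for sqrt(273).
a_0 = floor(sqrt(273)) = 16; set m_0=0, q_0=1.
Recurrence: m' = q*a - m,  q' = (d - m'^2)/q,  a' = floor((a_0 + m')/q').
  step 1: m=16, q=17, a=1
  step 2: m=1, q=16, a=1
  step 3: m=15, q=3, a=10
  step 4: m=15, q=16, a=1
  step 5: m=1, q=17, a=1
  step 6: m=16, q=1, a=32
a_6 = 2*a_0 = 32, so the period closes here.
sqrt(273) = [16; 1, 1, 10, 1, 1, 32]
Period length = 6

6


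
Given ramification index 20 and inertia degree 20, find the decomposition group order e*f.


|D_P| = e * f
= 20 * 20
= 400

400


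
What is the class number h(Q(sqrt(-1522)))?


K = Q(sqrt(-1522)). d mod 4 = 2, so D = disc(K) = 4d = -6088
h(K) equals the number of primitive reduced positive-definite forms (a, b, c) = a*x^2 + b*x*y + c*y^2 with b^2 - 4ac = D,
where reduced means |b| <= a <= c, with b >= 0 whenever |b| = a or a = c, and primitive means gcd(a, b, c) = 1.
Reduced forces 3a^2 <= |D| = 6088, so 1 <= a <= 45; b must have the parity of D, and c = (b^2 - D)/(4a) must be an integer >= a.
Enumerate a = 1..45, b in [-a, a]:
  a=1: (1, 0, 1522)  [1]
  a=2: (2, 0, 761)  [1]
  a=3..6: none
  a=7: (7, -4, 218), (7, 4, 218)  [2]
  a=8..12: none
  a=13: (13, -10, 119), (13, 10, 119)  [2]
  a=14: (14, -4, 109), (14, 4, 109)  [2]
  a=15..16: none
  a=17: (17, -10, 91), (17, 10, 91)  [2]
  a=18: none
  a=19: (19, -12, 82), (19, 12, 82)  [2]
  a=20..25: none
  a=26: (26, -16, 61), (26, 16, 61)  [2]
  a=27..30: none
  a=31: (31, -22, 53), (31, 22, 53)  [2]
  a=32..33: none
  a=34: (34, -24, 49), (34, 24, 49)  [2]
  a=35..37: none
  a=38: (38, -12, 41), (38, 12, 41)  [2]
  a=39..45: none
Total reduced forms: 1 + 1 + 2 + 2 + 2 + 2 + 2 + 2 + 2 + 2 + 2 = 20
h = 20

20


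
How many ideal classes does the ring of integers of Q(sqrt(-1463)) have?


K = Q(sqrt(-1463)). d mod 4 = 1, so D = disc(K) = d = -1463
h(K) equals the number of primitive reduced positive-definite forms (a, b, c) = a*x^2 + b*x*y + c*y^2 with b^2 - 4ac = D,
where reduced means |b| <= a <= c, with b >= 0 whenever |b| = a or a = c, and primitive means gcd(a, b, c) = 1.
Reduced forces 3a^2 <= |D| = 1463, so 1 <= a <= 22; b must have the parity of D, and c = (b^2 - D)/(4a) must be an integer >= a.
Enumerate a = 1..22, b in [-a, a]:
  a=1: (1, 1, 366)  [1]
  a=2: (2, -1, 183), (2, 1, 183)  [2]
  a=3: (3, -1, 122), (3, 1, 122)  [2]
  a=4: (4, -3, 92), (4, 3, 92)  [2]
  a=5: none
  a=6: (6, -5, 62), (6, -1, 61), (6, 1, 61), (6, 5, 62)  [4]
  a=7: (7, 7, 54)  [1]
  a=8: (8, -3, 46), (8, 3, 46)  [2]
  a=9: (9, -7, 42), (9, 7, 42)  [2]
  a=10: none
  a=11: (11, 11, 36)  [1]
  a=12: (12, -11, 33), (12, -5, 31), (12, 5, 31), (12, 11, 33)  [4]
  a=13: none
  a=14: (14, -7, 27), (14, 7, 27)  [2]
  a=15: none
  a=16: (16, -3, 23), (16, 3, 23)  [2]
  a=17: (17, -13, 24), (17, 13, 24)  [2]
  a=18: (18, -11, 22), (18, -7, 21), (18, 7, 21), (18, 11, 22)  [4]
  a=19: (19, 19, 24)  [1]
  a=20..22: none
Total reduced forms: 1 + 2 + 2 + 2 + 4 + 1 + 2 + 2 + 1 + 4 + 2 + 2 + 2 + 4 + 1 = 32
h = 32

32


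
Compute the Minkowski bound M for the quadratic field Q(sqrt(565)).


d = 565, d mod 4 = 1, so disc(K) = d = 565; |disc(K)| = 565
Real quadratic field, so n = 2, s = r2 = 0, r1 = 2
M = (n!/n^n) * (4/pi)^s * sqrt(|disc(K)|) = (2!/2^2) * (4/pi)^0 * sqrt(565)
= 0.5 * 1.000000 * 23.769729
= 11.8849

11.8849


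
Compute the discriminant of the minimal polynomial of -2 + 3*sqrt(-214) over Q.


The element -2 + 3*sqrt(-214) has minimal polynomial:
x^2 + 4*x + 1930
Discriminant = (4)^2 - 4*(1930)
= 16 - 7720
= -7704

-7704


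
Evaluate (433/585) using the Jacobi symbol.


Compute (433/585) via quadratic reciprocity:
  reciprocity: (433/585) -> +(585/433)
  reduce: (152/433)
  pull out 2: (2/433) = +1  (since 433 mod 8 = 1)
  pull out 2: (2/433) = +1  (since 433 mod 8 = 1)
  pull out 2: (2/433) = +1  (since 433 mod 8 = 1)
  reciprocity: (19/433) -> +(433/19)
  reduce: (15/19)
  reciprocity: (15/19) -> -(19/15)
  reduce: (4/15)
  pull out 2: (2/15) = +1  (since 15 mod 8 = 7)
  pull out 2: (2/15) = +1  (since 15 mod 8 = 7)
  (1/15) = 1
Product of signs = -1

-1


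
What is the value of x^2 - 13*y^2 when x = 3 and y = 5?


x^2 - d*y^2
= 3^2 - 13*5^2
= 9 - 325
= -316

-316


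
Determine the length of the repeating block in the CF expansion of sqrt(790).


Run the CF algorithm for sqrt(790).
a_0 = floor(sqrt(790)) = 28; set m_0=0, q_0=1.
Recurrence: m' = q*a - m,  q' = (d - m'^2)/q,  a' = floor((a_0 + m')/q').
  step 1: m=28, q=6, a=9
  step 2: m=26, q=19, a=2
  step 3: m=12, q=34, a=1
  step 4: m=22, q=9, a=5
  step 5: m=23, q=29, a=1
  step 6: m=6, q=26, a=1
  step 7: m=20, q=15, a=3
  step 8: m=25, q=11, a=4
  step 9: m=19, q=39, a=1
  step 10: m=20, q=10, a=4
  step 11: m=20, q=39, a=1
  step 12: m=19, q=11, a=4
  step 13: m=25, q=15, a=3
  step 14: m=20, q=26, a=1
  step 15: m=6, q=29, a=1
  step 16: m=23, q=9, a=5
  step 17: m=22, q=34, a=1
  step 18: m=12, q=19, a=2
  step 19: m=26, q=6, a=9
  step 20: m=28, q=1, a=56
a_20 = 2*a_0 = 56, so the period closes here.
sqrt(790) = [28; 9, 2, 1, 5, 1, 1, 3, 4, 1, 4, 1, 4, 3, 1, 1, 5, 1, 2, 9, 56]
Period length = 20

20


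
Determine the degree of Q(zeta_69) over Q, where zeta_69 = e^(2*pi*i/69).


The degree equals Euler's totient phi(69).
69 = 3 * 23
phi(69) = 44

44


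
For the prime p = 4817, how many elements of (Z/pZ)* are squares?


For prime p, the number of non-zero quadratic residues is (p-1)/2.
= (4817-1)/2
= 2408

2408


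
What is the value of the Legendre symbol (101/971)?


p = 971 is prime, so compute (101/971) with the reciprocity algorithm (Jacobi-symbol steps: pull out 2s via (2/n), flip via reciprocity, reduce):
  reciprocity: (101/971) -> +(971/101)
  reduce: (62/101)
  pull out 2: (2/101) = -1  (since 101 mod 8 = 5)
  reciprocity: (31/101) -> +(101/31)
  reduce: (8/31)
  pull out 2: (2/31) = +1  (since 31 mod 8 = 7)
  pull out 2: (2/31) = +1  (since 31 mod 8 = 7)
  pull out 2: (2/31) = +1  (since 31 mod 8 = 7)
  (1/31) = 1
Product of signs = -1
(101/971) = -1

-1


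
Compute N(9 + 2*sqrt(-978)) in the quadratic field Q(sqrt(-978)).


N(a + b*sqrt(d)) = a^2 - d*b^2
= (9)^2 - (-978)*(2)^2
= 81 + 3912
= 3993

3993


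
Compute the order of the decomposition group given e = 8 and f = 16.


|D_P| = e * f
= 8 * 16
= 128

128


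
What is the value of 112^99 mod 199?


p = 199 is prime and the exponent is (p-1)/2 = 99, so by Euler's criterion 112^99 = (112/199) = +1 or -1 mod 199.
Compute by square-and-multiply:
  99 = 64 + 32 + 2 + 1 (binary 1100011)
  Repeated squaring mod 199: 112^1 = 112, 112^2 = 7, 112^4 = 49, 112^8 = 13, 112^16 = 169, 112^32 = 104, 112^64 = 70
  112^99 = 112^64 * 112^32 * 112^2 * 112^1 = 70 * 104 * 7 * 112 mod 199
    70 * 104 = 7280 = 116 mod 199
    116 * 7 = 812 = 16 mod 199
    16 * 112 = 1792 = 1 mod 199
  112^99 = 1 mod 199
Result 1: 112 is a quadratic residue mod 199.
112^99 mod 199 = 1

1


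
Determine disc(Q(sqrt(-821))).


For K = Q(sqrt(d)) with d squarefree: disc(K) = d if d = 1 mod 4, and disc(K) = 4d if d = 2 or 3 mod 4.
Here d = -821, and d mod 4 = 3.
d = 3 mod 4, not 1 (O_K = Z[sqrt(d)]), so disc(K) = 4d = 4 * (-821) = -3284

-3284


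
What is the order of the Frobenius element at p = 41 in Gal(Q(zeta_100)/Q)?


The Frobenius at p in Gal(Q(zeta_n)/Q) = (Z/nZ)* is the class of p, so its order is ord_100(41), the smallest k >= 1 with 41^k = 1 mod 100.
n = 100 = 2^2 * 5^2, phi(100) = 40; the order divides phi(n).
Divisors of 40: 1, 2, 4, 5, 8, 10, 20, 40
Repeated squaring mod 100: 41^1 = 41, 41^2 = 81, 41^4 = 61, 41^8 = 21, 41^16 = 41, 41^32 = 81
Test divisors in increasing order:
  k=1: 41^1 = 41 mod 100
  k=2: 41^2 = 81 mod 100
  k=4: 41^4 = 61 mod 100
  k=5: 41^5 = 61 * 41 = 1 mod 100  <- first divisor giving 1
Order = 5

5


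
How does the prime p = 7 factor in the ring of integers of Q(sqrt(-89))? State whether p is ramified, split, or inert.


K = Q(sqrt(-89)). Since d mod 4 = 3, disc(K) = -356.
Check p | disc: -356 mod 7 = 1.
p does not divide disc. Compute Legendre symbol (d/p):
2^((7-1)/2) mod 7 = 1
(d/p) = 1, so p splits: (p) = P*P' with e=1, f=1, g=2.
Therefore p is split.

split


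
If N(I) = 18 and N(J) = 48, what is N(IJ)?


N(IJ) = N(I) * N(J)
= 18 * 48
= 864

864


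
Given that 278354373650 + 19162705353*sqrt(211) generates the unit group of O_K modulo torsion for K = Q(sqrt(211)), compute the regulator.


epsilon = 278354373650 + 19162705353*sqrt(211)
= 5.5671e+11
R = ln(5.5671e+11)
= 27.0453

27.0453


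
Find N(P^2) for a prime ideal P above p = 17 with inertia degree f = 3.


N(P^a) = p^(a*f)
= 17^(2*3)
= 17^6
= 24137569

24137569


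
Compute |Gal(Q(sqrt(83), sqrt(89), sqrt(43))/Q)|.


The 3 square roots of distinct primes are multiplicatively independent over Q,
so [K:Q] = 2^3 and Gal(K/Q) is isomorphic to (Z/2Z)^3.
|Gal| = 2^3 = 8

8


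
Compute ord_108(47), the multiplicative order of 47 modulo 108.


We want ord_108(47), the smallest k >= 1 with 47^k = 1 mod 108.
n = 108 = 2^2 * 3^3, phi(108) = 36; the order divides phi(n).
Divisors of 36: 1, 2, 3, 4, 6, 9, 12, 18, 36
Repeated squaring mod 108: 47^1 = 47, 47^2 = 49, 47^4 = 25, 47^8 = 85, 47^16 = 97, 47^32 = 13
Test divisors in increasing order:
  k=1: 47^1 = 47 mod 108
  k=2: 47^2 = 49 mod 108
  k=3: 47^3 = 49 * 47 = 35 mod 108
  k=4: 47^4 = 25 mod 108
  k=6: 47^6 = 25 * 49 = 37 mod 108
  k=9: 47^9 = 85 * 47 = 107 mod 108
  k=12: 47^12 = 85 * 25 = 73 mod 108
  k=18: 47^18 = 97 * 49 = 1 mod 108  <- first divisor giving 1
Order = 18

18
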